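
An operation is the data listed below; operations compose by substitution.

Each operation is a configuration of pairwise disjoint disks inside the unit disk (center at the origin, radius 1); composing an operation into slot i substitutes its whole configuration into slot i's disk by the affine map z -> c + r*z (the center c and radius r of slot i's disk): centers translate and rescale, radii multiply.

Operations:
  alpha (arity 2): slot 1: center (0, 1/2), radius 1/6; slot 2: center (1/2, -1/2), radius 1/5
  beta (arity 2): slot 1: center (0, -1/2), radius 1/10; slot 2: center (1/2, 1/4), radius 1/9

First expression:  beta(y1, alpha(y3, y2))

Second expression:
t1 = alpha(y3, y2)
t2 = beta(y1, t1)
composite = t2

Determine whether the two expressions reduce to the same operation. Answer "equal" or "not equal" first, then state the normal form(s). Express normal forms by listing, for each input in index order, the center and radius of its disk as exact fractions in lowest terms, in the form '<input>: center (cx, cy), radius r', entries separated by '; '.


equal; the common form is y1: center (0, -1/2), radius 1/10; y2: center (5/9, 7/36), radius 1/45; y3: center (1/2, 11/36), radius 1/54

The first expression reduces to y1: center (0, -1/2), radius 1/10; y2: center (5/9, 7/36), radius 1/45; y3: center (1/2, 11/36), radius 1/54
The second expression reduces to y1: center (0, -1/2), radius 1/10; y2: center (5/9, 7/36), radius 1/45; y3: center (1/2, 11/36), radius 1/54
One common form — equal.


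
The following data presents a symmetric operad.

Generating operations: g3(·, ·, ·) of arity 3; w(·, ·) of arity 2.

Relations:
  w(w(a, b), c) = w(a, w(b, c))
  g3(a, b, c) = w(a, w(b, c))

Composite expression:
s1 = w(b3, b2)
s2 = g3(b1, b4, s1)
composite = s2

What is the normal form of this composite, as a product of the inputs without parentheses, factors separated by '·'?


b1 · b4 · b3 · b2

The g3-tree's shape is irrelevant; the b-reading-order decides.
w(b3, b2) collapses to b3 · b2
g3(b1, b4, w(b3, b2)) collapses to b1 · b4 · b3 · b2


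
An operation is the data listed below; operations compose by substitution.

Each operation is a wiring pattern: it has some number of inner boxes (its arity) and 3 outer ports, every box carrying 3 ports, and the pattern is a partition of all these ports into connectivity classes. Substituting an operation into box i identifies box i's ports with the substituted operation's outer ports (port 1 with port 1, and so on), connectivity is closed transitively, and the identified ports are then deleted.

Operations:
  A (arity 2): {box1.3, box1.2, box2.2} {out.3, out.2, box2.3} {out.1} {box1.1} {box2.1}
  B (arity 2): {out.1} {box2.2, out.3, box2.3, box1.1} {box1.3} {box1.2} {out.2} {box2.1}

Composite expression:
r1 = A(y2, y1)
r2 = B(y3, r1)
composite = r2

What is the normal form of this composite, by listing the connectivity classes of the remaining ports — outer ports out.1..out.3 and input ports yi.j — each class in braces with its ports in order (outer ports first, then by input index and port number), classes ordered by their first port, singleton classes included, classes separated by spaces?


{out.1} {out.2} {out.3, y1.3, y3.1} {y1.1} {y1.2, y2.2, y2.3} {y2.1} {y3.2} {y3.3}

After gluing at B, chains via deleted ports link the y-ports.
A over (y2, y1) gives {out.1} {out.2, out.3, y1.3} {y1.1} {y1.2, y2.2, y2.3} {y2.1}, out.j being that stage's outer ports
B over (y3, y2, y1) gives {out.1} {out.2} {out.3, y1.3, y3.1} {y1.1} {y1.2, y2.2, y2.3} {y2.1} {y3.2} {y3.3}, out.j being that stage's outer ports


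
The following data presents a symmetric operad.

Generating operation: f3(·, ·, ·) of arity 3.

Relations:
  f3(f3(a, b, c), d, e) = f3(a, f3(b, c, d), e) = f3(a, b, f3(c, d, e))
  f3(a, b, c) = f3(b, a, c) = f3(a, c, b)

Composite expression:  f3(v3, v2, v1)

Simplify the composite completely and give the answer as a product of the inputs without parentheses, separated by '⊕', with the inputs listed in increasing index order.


Key point: f3 commutes, so take the v-inputs in any fixed order.
f3(v3, v2, v1) collapses to v3 ⊕ v2 ⊕ v1
the factors in increasing index order: v1 ⊕ v2 ⊕ v3

v1 ⊕ v2 ⊕ v3


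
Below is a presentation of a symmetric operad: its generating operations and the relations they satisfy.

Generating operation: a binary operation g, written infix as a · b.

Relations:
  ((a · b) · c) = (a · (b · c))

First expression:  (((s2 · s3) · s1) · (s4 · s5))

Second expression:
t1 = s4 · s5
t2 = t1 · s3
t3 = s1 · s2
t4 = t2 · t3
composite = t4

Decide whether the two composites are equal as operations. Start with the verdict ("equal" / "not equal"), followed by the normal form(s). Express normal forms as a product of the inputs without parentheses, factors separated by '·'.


In normal form, the first expression is s2 · s3 · s1 · s4 · s5
In normal form, the second expression is s4 · s5 · s3 · s1 · s2
They disagree, so not equal.

not equal — first s2 · s3 · s1 · s4 · s5, second s4 · s5 · s3 · s1 · s2


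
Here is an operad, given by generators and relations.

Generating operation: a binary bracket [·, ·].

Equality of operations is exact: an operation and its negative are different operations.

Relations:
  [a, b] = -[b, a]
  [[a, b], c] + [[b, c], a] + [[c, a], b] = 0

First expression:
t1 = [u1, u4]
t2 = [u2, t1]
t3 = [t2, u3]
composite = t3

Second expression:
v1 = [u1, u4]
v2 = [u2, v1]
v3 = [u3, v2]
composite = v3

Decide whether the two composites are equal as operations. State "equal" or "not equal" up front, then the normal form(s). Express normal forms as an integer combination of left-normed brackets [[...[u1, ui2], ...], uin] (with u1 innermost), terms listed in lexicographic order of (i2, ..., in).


In normal form, the first expression is -[[[u1, u4], u2], u3]
In normal form, the second expression is [[[u1, u4], u2], u3]
The normal forms differ: not equal.

not equal; first: -[[[u1, u4], u2], u3]; second: [[[u1, u4], u2], u3]


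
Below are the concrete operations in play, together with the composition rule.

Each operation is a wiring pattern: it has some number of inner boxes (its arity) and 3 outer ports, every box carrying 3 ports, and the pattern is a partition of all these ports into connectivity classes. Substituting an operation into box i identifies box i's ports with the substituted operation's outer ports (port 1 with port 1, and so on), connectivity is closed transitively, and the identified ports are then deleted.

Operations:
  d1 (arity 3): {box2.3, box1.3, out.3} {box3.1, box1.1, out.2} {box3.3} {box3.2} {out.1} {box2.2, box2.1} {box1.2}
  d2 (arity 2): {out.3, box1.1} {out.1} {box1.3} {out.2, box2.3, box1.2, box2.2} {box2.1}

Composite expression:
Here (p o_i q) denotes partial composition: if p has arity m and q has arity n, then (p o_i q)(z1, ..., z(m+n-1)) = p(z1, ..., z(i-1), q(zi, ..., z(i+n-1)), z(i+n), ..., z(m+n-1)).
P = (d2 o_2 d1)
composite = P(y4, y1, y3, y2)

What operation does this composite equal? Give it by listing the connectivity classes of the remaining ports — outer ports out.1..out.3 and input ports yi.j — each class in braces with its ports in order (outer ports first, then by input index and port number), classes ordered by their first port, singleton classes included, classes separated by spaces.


{out.1} {out.2, y1.1, y1.3, y2.1, y3.3, y4.2} {out.3, y4.1} {y1.2} {y2.2} {y2.3} {y3.1, y3.2} {y4.3}

Substituting into d2 glues patterns; closure does the rest.
stage d1: inputs (y1, y3, y2), connectivity {out.1} {out.2, y1.1, y2.1} {out.3, y1.3, y3.3} {y1.2} {y2.2} {y2.3} {y3.1, y3.2}, out.j its boundary
stage d2: inputs (y4, y1, y3, y2), connectivity {out.1} {out.2, y1.1, y1.3, y2.1, y3.3, y4.2} {out.3, y4.1} {y1.2} {y2.2} {y2.3} {y3.1, y3.2} {y4.3}, out.j its boundary


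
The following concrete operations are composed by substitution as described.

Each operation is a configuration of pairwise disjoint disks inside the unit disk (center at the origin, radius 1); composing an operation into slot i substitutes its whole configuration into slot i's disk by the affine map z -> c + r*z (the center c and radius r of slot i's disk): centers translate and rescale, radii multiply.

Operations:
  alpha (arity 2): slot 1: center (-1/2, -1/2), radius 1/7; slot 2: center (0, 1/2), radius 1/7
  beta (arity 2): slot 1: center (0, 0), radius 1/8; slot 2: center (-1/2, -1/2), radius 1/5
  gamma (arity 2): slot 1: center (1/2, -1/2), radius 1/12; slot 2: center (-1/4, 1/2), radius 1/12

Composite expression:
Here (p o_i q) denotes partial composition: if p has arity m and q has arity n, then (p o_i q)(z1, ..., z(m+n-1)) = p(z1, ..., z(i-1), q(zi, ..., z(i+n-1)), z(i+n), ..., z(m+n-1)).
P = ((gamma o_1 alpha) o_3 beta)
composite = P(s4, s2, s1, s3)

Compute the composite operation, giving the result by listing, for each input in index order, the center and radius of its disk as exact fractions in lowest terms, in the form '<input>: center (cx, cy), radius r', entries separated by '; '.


s1: center (-1/4, 1/2), radius 1/96; s2: center (1/2, -11/24), radius 1/84; s3: center (-7/24, 11/24), radius 1/60; s4: center (11/24, -13/24), radius 1/84

Only the slot chain above each s matters under gamma; compose those maps.
s4 passes through 2 substitutions, ending at center (11/24, -13/24), radius 1/84
s2 passes through 2 substitutions, ending at center (1/2, -11/24), radius 1/84
s1 passes through 2 substitutions, ending at center (-1/4, 1/2), radius 1/96
s3 passes through 2 substitutions, ending at center (-7/24, 11/24), radius 1/60


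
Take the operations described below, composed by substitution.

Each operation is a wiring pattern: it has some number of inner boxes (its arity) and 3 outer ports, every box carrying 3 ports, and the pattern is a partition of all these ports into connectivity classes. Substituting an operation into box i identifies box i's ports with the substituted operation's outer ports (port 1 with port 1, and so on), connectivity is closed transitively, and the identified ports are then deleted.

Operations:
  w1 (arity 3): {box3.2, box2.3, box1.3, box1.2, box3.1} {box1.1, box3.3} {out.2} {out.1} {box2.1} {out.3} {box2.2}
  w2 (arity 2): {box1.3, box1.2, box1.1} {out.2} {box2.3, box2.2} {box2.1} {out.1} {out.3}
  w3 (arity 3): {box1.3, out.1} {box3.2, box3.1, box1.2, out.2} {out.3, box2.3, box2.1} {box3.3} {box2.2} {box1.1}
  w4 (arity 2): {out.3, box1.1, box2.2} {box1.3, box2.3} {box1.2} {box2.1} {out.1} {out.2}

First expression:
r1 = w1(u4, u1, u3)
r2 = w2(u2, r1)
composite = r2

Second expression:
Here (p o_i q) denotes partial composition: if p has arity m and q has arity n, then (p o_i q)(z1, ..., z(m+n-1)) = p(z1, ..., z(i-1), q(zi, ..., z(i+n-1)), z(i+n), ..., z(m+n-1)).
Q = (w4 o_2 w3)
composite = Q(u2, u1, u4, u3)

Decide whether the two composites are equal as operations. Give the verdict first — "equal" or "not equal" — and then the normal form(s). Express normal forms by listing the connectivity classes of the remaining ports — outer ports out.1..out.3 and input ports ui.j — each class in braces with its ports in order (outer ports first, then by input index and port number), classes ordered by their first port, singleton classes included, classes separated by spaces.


not equal; first: {out.1} {out.2} {out.3} {u1.1} {u1.2} {u1.3, u3.1, u3.2, u4.2, u4.3} {u2.1, u2.2, u2.3} {u3.3, u4.1}; second: {out.1} {out.2} {out.3, u1.2, u2.1, u3.1, u3.2} {u1.1} {u1.3} {u2.2} {u2.3, u4.1, u4.3} {u3.3} {u4.2}

Normal form of the first expression: {out.1} {out.2} {out.3} {u1.1} {u1.2} {u1.3, u3.1, u3.2, u4.2, u4.3} {u2.1, u2.2, u2.3} {u3.3, u4.1}
Normal form of the second expression: {out.1} {out.2} {out.3, u1.2, u2.1, u3.1, u3.2} {u1.1} {u1.3} {u2.2} {u2.3, u4.1, u4.3} {u3.3} {u4.2}
The forms do not match — not equal.


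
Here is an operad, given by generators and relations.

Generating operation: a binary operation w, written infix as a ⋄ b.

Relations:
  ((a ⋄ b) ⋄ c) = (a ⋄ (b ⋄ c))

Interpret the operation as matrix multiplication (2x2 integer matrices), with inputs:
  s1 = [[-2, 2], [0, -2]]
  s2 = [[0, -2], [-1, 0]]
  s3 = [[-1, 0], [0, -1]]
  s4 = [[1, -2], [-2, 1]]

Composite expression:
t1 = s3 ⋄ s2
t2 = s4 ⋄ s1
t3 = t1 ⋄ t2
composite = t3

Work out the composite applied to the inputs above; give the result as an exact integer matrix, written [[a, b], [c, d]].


[[8, -12], [-2, 6]]

(s3 ⋄ s2) = [[0, 2], [1, 0]]
(s4 ⋄ s1) = [[-2, 6], [4, -6]]
((s3 ⋄ s2) ⋄ (s4 ⋄ s1)) = [[8, -12], [-2, 6]]


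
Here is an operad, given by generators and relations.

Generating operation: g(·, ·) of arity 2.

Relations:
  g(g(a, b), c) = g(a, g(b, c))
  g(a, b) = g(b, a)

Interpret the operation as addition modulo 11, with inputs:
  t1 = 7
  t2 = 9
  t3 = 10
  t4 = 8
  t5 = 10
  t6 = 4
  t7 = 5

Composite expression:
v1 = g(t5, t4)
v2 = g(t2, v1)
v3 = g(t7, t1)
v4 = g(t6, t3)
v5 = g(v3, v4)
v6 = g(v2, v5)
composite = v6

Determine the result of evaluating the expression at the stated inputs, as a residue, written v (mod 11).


g(t5, t4) = 7
g(t2, g(t5, t4)) = 5
g(t7, t1) = 1
g(t6, t3) = 3
g(g(t7, t1), g(t6, t3)) = 4
g(g(t2, g(t5, t4)), g(g(t7, t1), g(t6, t3))) = 9

9 (mod 11)


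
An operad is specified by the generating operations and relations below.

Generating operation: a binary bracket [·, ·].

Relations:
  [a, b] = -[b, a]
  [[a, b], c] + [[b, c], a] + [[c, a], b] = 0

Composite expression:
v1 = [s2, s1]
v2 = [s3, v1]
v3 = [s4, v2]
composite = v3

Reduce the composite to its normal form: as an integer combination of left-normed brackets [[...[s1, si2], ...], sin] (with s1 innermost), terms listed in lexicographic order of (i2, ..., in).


-[[[s1, s2], s3], s4]

Expand each bracket as ab - ba; the s1-initial words give the coefficients.
Composite bracket: [s4, [s3, [s2, s1]]]
Expanding via [a, b] = ab - ba: 8 signed words (2^3 = 8).
Collect the words opening with s1:
  from s1s2s3s4, sign -1: term -[[[s1, s2], s3], s4]


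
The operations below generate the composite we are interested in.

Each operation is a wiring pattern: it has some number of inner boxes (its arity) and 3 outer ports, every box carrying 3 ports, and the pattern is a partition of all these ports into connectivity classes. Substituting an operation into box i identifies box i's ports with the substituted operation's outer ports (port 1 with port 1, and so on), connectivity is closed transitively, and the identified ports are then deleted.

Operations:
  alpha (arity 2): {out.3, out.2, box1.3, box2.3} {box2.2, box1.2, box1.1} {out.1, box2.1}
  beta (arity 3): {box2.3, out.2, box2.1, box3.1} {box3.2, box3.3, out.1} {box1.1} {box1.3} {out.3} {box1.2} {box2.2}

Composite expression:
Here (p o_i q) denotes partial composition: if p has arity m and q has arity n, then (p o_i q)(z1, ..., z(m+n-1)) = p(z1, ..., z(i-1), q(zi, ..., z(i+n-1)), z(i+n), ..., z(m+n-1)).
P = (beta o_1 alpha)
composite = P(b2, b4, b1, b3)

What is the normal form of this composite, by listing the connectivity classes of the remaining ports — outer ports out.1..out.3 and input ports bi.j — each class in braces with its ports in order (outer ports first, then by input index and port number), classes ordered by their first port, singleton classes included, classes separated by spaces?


Reachability decides: close wires over beta-identified ports.
stage alpha: inputs (b2, b4), connectivity {out.1, b4.1} {out.2, out.3, b2.3, b4.3} {b2.1, b2.2, b4.2}, out.j its boundary
stage beta: inputs (b2, b4, b1, b3), connectivity {out.1, b3.2, b3.3} {out.2, b1.1, b1.3, b3.1} {out.3} {b1.2} {b2.1, b2.2, b4.2} {b2.3, b4.3} {b4.1}, out.j its boundary

{out.1, b3.2, b3.3} {out.2, b1.1, b1.3, b3.1} {out.3} {b1.2} {b2.1, b2.2, b4.2} {b2.3, b4.3} {b4.1}


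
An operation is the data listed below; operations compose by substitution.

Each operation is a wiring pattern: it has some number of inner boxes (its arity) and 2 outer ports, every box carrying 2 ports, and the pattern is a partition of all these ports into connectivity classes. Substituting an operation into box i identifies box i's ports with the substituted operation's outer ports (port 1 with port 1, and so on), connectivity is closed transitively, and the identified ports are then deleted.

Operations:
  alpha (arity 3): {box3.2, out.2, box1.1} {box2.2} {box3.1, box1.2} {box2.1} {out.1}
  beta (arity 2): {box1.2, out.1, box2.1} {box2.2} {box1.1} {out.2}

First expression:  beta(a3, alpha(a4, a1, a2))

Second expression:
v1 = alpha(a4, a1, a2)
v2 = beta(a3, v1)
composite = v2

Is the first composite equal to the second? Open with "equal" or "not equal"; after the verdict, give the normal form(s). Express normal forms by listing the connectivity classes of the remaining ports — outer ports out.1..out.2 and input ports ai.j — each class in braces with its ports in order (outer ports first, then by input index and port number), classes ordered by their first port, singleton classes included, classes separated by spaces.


equal; the common form is {out.1, a3.2} {out.2} {a1.1} {a1.2} {a2.1, a4.2} {a2.2, a4.1} {a3.1}


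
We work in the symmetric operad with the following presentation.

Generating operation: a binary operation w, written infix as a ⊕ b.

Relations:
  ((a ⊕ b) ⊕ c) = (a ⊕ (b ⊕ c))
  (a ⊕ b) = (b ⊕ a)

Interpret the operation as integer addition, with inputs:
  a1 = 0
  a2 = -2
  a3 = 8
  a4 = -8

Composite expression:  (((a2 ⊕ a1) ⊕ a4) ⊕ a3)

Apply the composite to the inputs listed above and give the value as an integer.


-2

(a2 ⊕ a1) = -2
((a2 ⊕ a1) ⊕ a4) = -10
(((a2 ⊕ a1) ⊕ a4) ⊕ a3) = -2


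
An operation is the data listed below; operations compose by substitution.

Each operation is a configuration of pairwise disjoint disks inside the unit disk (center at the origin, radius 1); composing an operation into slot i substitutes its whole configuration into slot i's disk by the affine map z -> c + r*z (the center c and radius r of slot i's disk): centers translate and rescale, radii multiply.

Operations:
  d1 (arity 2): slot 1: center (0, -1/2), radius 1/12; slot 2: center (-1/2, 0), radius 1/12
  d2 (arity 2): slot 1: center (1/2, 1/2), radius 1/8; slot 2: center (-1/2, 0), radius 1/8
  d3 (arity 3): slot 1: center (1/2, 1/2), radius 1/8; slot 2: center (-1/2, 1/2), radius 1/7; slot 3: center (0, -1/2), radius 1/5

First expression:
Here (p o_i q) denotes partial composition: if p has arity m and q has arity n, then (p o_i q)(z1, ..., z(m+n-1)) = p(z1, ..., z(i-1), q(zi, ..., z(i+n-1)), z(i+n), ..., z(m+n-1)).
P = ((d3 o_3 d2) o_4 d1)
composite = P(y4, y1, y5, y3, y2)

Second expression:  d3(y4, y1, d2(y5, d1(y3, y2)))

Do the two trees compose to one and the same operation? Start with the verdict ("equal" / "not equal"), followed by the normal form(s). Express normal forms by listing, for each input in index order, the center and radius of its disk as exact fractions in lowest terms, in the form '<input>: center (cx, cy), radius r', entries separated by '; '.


equal: each reduces to y1: center (-1/2, 1/2), radius 1/7; y2: center (-9/80, -1/2), radius 1/480; y3: center (-1/10, -41/80), radius 1/480; y4: center (1/2, 1/2), radius 1/8; y5: center (1/10, -2/5), radius 1/40

In normal form, the first expression is y1: center (-1/2, 1/2), radius 1/7; y2: center (-9/80, -1/2), radius 1/480; y3: center (-1/10, -41/80), radius 1/480; y4: center (1/2, 1/2), radius 1/8; y5: center (1/10, -2/5), radius 1/40
In normal form, the second expression is y1: center (-1/2, 1/2), radius 1/7; y2: center (-9/80, -1/2), radius 1/480; y3: center (-1/10, -41/80), radius 1/480; y4: center (1/2, 1/2), radius 1/8; y5: center (1/10, -2/5), radius 1/40
Identical normal forms: equal.


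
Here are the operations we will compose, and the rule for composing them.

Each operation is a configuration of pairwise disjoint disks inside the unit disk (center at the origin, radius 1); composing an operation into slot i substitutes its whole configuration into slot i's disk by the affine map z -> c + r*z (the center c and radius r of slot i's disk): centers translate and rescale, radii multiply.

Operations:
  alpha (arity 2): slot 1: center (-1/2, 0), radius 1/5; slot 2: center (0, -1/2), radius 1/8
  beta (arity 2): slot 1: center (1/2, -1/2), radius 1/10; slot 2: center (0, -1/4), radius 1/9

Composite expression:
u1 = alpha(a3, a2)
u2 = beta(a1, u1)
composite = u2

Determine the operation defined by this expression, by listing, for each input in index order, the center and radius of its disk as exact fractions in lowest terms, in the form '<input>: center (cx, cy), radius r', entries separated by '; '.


a1: center (1/2, -1/2), radius 1/10; a2: center (0, -11/36), radius 1/72; a3: center (-1/18, -1/4), radius 1/45

Affine substitution under beta: radii multiply and a-centers shift.
input a1: applying the 1 nested substitution gives center (1/2, -1/2), radius 1/10
input a3: applying the 2 nested substitutions gives center (-1/18, -1/4), radius 1/45
input a2: applying the 2 nested substitutions gives center (0, -11/36), radius 1/72


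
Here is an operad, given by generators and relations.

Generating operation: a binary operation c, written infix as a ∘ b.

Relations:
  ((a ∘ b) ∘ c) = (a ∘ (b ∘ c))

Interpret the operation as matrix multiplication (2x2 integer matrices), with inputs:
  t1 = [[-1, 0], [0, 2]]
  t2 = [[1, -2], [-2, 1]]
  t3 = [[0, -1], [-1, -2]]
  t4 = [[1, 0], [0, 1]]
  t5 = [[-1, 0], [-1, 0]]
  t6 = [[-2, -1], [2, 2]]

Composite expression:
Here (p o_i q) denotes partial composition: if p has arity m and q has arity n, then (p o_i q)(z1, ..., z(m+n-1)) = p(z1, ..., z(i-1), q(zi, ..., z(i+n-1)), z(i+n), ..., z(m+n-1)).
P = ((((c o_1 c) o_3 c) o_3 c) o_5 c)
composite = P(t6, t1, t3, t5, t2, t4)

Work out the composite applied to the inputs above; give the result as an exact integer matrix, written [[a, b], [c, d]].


(t6 ∘ t1) = [[2, -2], [-2, 4]]
(t3 ∘ t5) = [[1, 0], [3, 0]]
(t2 ∘ t4) = [[1, -2], [-2, 1]]
((t3 ∘ t5) ∘ (t2 ∘ t4)) = [[1, -2], [3, -6]]
((t6 ∘ t1) ∘ ((t3 ∘ t5) ∘ (t2 ∘ t4))) = [[-4, 8], [10, -20]]

[[-4, 8], [10, -20]]


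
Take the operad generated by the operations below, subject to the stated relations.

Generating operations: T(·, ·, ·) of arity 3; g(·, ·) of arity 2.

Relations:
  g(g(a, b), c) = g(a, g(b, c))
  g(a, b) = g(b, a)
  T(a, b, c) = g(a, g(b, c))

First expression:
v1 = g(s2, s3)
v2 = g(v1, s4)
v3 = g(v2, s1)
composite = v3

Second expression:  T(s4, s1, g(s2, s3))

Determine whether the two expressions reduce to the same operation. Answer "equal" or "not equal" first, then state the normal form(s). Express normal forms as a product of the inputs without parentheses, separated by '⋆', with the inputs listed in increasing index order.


equal: each reduces to s1 ⋆ s2 ⋆ s3 ⋆ s4

Reducing the first expression gives s1 ⋆ s2 ⋆ s3 ⋆ s4
Reducing the second expression gives s1 ⋆ s2 ⋆ s3 ⋆ s4
Same normal form: equal.


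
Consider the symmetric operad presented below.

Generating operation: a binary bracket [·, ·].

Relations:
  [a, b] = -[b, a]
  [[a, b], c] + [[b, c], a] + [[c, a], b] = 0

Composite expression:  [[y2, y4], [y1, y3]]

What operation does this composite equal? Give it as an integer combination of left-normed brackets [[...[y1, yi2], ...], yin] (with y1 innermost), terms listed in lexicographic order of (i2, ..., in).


-[[[y1, y3], y2], y4] + [[[y1, y3], y4], y2]

Expand each bracket as ab - ba; the y1-initial words give the coefficients.
Composite bracket: [[y2, y4], [y1, y3]]
Full expansion: 8 signed words from ab - ba (2^3 = 8).
Collect the words opening with y1:
  y1y3y2y4 appears with sign -1, giving the term -[[[y1, y3], y2], y4]
  y1y3y4y2 appears with sign +1, giving the term +[[[y1, y3], y4], y2]


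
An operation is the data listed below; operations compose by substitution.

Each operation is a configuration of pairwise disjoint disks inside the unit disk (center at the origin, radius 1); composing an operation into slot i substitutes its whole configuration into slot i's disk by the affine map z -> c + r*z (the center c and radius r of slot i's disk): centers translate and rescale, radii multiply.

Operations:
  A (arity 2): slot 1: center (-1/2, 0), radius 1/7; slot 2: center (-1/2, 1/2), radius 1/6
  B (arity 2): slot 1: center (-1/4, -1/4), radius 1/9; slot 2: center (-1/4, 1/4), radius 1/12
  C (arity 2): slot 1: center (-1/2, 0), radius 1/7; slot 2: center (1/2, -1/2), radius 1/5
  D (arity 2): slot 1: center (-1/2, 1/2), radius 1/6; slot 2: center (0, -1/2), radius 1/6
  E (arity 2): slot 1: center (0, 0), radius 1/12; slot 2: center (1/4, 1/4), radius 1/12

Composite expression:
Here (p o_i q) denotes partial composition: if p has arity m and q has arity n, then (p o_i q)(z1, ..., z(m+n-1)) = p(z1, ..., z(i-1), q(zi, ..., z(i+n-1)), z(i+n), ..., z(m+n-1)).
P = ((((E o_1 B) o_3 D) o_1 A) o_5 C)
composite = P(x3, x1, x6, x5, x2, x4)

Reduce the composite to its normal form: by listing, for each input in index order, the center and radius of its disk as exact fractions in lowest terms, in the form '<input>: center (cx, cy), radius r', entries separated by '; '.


x1: center (-11/432, -7/432), radius 1/648; x2: center (35/144, 5/24), radius 1/504; x3: center (-11/432, -1/48), radius 1/756; x4: center (37/144, 29/144), radius 1/360; x5: center (5/24, 7/24), radius 1/72; x6: center (-1/48, 1/48), radius 1/144

Below E, radii multiply path by path; the x-disk centers shift.
tracing x3 down its 3-map path: center (-11/432, -1/48), radius 1/756
tracing x1 down its 3-map path: center (-11/432, -7/432), radius 1/648
tracing x6 down its 2-map path: center (-1/48, 1/48), radius 1/144
tracing x5 down its 2-map path: center (5/24, 7/24), radius 1/72
tracing x2 down its 3-map path: center (35/144, 5/24), radius 1/504
tracing x4 down its 3-map path: center (37/144, 29/144), radius 1/360


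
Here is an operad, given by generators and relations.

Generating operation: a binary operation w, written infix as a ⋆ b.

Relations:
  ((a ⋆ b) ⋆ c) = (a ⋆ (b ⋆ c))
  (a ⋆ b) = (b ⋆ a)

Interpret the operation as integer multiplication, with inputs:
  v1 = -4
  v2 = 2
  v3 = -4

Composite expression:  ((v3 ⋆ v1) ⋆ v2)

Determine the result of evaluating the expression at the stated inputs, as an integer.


(v3 ⋆ v1) = 16
((v3 ⋆ v1) ⋆ v2) = 32

32


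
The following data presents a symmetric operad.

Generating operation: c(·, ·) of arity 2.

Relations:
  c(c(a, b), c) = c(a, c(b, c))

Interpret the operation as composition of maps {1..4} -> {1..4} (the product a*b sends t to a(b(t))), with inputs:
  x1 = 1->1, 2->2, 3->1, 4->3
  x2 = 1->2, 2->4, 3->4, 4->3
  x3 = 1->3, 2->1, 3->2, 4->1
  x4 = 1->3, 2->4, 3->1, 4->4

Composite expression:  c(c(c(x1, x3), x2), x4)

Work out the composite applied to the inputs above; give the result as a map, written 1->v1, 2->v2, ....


c(x1, x3) = 1->1, 2->1, 3->2, 4->1
c(c(x1, x3), x2) = 1->1, 2->1, 3->1, 4->2
c(c(c(x1, x3), x2), x4) = 1->1, 2->2, 3->1, 4->2

1->1, 2->2, 3->1, 4->2


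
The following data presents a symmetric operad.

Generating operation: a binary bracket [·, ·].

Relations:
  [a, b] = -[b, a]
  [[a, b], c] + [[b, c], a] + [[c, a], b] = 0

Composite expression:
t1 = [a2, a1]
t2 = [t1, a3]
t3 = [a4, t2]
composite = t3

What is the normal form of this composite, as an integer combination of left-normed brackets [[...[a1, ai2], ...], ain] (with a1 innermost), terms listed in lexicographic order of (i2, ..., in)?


[[[a1, a2], a3], a4]

A multilinear Lie element is pinned by a1-initial words (a1 innermost).
Composite bracket: [a4, [[a2, a1], a3]]
Expanding via [a, b] = ab - ba: 8 signed words (2^3 = 8).
Keep just the words that open with a1:
  word a1a2a3a4 has sign +1, contributing +[[[a1, a2], a3], a4]


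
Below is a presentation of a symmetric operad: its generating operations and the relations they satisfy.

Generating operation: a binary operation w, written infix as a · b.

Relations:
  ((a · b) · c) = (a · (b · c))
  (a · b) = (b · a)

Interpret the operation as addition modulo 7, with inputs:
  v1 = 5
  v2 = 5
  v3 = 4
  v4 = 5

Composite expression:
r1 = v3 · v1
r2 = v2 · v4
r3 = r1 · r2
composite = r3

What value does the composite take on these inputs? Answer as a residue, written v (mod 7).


5 (mod 7)


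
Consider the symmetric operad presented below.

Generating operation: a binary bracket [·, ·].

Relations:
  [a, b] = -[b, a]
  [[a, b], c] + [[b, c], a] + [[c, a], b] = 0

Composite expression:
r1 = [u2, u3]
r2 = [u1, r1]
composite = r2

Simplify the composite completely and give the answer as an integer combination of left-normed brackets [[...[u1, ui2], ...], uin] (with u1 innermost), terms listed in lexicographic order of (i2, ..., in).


[[u1, u2], u3] - [[u1, u3], u2]

Left-normed coefficients sit on the u1-initial expansion words.
Composite bracket: [u1, [u2, u3]]
The bracket unfolds into 4 signed words via [a, b] = ab - ba (2^2 = 4).
Coefficients come from the u1-initial words:
  from u1u2u3, sign +1: term +[[u1, u2], u3]
  from u1u3u2, sign -1: term -[[u1, u3], u2]


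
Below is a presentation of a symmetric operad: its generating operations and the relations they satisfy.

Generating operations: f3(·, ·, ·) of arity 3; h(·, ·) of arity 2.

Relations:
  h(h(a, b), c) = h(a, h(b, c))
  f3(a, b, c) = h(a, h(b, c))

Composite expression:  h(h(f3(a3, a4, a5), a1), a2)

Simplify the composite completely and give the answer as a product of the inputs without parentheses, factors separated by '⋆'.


a3 ⋆ a4 ⋆ a5 ⋆ a1 ⋆ a2

Under associativity of h, the answer is the a's in reading order.
f3(a3, a4, a5) flattens to a3 ⋆ a4 ⋆ a5
h(f3(a3, a4, a5), a1) flattens to a3 ⋆ a4 ⋆ a5 ⋆ a1
h(h(f3(a3, a4, a5), a1), a2) flattens to a3 ⋆ a4 ⋆ a5 ⋆ a1 ⋆ a2


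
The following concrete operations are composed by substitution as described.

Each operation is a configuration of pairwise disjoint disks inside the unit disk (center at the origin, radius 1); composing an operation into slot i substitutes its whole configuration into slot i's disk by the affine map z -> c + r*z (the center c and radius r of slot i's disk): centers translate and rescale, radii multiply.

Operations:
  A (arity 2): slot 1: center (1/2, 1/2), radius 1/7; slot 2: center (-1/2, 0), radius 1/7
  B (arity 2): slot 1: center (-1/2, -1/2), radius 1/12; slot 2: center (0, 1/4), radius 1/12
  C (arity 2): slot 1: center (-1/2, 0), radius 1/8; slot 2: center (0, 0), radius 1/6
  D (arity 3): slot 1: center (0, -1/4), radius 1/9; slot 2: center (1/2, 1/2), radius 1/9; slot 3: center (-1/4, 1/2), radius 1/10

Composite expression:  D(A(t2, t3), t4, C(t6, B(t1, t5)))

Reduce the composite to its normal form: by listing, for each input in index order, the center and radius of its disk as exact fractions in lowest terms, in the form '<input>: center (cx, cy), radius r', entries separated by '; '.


Follow each t-input down from D: c' goes to c + r*c', radius to r*r'.
t2: after 2 affine steps, its disk has center (1/18, -7/36), radius 1/63
t3: after 2 affine steps, its disk has center (-1/18, -1/4), radius 1/63
t4: after 1 affine step, its disk has center (1/2, 1/2), radius 1/9
t6: after 2 affine steps, its disk has center (-3/10, 1/2), radius 1/80
t1: after 3 affine steps, its disk has center (-31/120, 59/120), radius 1/720
t5: after 3 affine steps, its disk has center (-1/4, 121/240), radius 1/720

t1: center (-31/120, 59/120), radius 1/720; t2: center (1/18, -7/36), radius 1/63; t3: center (-1/18, -1/4), radius 1/63; t4: center (1/2, 1/2), radius 1/9; t5: center (-1/4, 121/240), radius 1/720; t6: center (-3/10, 1/2), radius 1/80


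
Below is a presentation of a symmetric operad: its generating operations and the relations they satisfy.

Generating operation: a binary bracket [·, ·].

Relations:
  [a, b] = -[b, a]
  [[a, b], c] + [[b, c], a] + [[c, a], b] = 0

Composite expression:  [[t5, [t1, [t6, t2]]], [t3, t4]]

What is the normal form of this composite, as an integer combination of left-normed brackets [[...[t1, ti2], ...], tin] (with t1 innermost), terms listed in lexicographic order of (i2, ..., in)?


[[[[[t1, t2], t6], t5], t3], t4] - [[[[[t1, t2], t6], t5], t4], t3] - [[[[[t1, t6], t2], t5], t3], t4] + [[[[[t1, t6], t2], t5], t4], t3]


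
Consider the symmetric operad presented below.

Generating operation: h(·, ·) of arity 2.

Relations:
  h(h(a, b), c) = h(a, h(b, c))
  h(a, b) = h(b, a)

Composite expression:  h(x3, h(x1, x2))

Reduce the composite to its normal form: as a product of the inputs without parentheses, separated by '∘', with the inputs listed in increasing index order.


x1 ∘ x2 ∘ x3

Both nesting and order wash out for h; what remains is which x's occur.
h(x1, x2) collapses to x1 ∘ x2
h(x3, h(x1, x2)) collapses to x3 ∘ x1 ∘ x2
reordering the factors by index: x1 ∘ x2 ∘ x3


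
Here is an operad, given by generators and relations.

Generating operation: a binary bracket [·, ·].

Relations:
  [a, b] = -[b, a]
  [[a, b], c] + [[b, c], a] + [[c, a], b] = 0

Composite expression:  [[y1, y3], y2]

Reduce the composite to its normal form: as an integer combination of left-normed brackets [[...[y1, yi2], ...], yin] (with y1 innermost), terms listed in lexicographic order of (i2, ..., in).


[[y1, y3], y2]

In the tensor algebra, words opening y1 carry the y1-anchored form.
Composite bracket: [[y1, y3], y2]
The bracket unfolds into 4 signed words via [a, b] = ab - ba (2^2 = 4).
Coefficients come from the y1-initial words:
  the word y1y3y2 carries sign +1 and contributes +[[y1, y3], y2]


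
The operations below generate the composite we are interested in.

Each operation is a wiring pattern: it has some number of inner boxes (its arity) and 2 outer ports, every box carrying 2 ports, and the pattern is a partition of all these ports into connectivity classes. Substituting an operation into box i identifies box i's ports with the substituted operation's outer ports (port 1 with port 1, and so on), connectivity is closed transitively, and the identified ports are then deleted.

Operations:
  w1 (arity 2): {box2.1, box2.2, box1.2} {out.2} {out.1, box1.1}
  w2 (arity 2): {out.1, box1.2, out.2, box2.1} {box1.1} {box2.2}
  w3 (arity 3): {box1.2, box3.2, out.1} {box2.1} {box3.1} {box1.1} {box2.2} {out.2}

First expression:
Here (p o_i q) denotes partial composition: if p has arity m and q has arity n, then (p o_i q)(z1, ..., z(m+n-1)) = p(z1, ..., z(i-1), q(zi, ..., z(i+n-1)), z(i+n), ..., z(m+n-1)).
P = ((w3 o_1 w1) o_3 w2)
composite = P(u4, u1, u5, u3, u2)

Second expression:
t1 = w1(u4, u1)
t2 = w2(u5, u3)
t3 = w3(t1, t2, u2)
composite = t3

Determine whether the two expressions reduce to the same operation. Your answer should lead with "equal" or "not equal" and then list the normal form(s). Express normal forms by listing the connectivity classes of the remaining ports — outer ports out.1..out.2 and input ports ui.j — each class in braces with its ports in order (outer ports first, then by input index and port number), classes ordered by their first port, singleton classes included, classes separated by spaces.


equal; the common form is {out.1, u2.2} {out.2} {u1.1, u1.2, u4.2} {u2.1} {u3.1, u5.2} {u3.2} {u4.1} {u5.1}


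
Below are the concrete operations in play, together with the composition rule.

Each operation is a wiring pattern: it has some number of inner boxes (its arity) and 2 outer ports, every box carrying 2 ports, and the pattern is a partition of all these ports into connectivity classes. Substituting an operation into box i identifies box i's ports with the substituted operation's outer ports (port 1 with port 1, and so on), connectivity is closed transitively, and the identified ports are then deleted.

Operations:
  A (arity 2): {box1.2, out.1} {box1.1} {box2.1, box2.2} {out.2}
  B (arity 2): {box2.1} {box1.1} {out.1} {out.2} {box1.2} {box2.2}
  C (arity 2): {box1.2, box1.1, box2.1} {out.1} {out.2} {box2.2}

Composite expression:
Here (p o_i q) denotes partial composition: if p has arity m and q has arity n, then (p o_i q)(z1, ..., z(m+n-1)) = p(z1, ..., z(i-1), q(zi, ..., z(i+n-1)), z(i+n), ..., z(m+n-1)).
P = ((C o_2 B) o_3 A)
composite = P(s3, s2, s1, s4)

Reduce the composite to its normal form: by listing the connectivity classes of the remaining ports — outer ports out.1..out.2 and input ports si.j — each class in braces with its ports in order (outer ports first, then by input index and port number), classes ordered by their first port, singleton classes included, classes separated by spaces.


Substituting into C glues patterns; closure does the rest.
A over (s1, s4) gives {out.1, s1.2} {out.2} {s1.1} {s4.1, s4.2}, out.j being that stage's outer ports
B over (s2, s1, s4) gives {out.1} {out.2} {s1.1} {s1.2} {s2.1} {s2.2} {s4.1, s4.2}, out.j being that stage's outer ports
C over (s3, s2, s1, s4) gives {out.1} {out.2} {s1.1} {s1.2} {s2.1} {s2.2} {s3.1, s3.2} {s4.1, s4.2}, out.j being that stage's outer ports

{out.1} {out.2} {s1.1} {s1.2} {s2.1} {s2.2} {s3.1, s3.2} {s4.1, s4.2}


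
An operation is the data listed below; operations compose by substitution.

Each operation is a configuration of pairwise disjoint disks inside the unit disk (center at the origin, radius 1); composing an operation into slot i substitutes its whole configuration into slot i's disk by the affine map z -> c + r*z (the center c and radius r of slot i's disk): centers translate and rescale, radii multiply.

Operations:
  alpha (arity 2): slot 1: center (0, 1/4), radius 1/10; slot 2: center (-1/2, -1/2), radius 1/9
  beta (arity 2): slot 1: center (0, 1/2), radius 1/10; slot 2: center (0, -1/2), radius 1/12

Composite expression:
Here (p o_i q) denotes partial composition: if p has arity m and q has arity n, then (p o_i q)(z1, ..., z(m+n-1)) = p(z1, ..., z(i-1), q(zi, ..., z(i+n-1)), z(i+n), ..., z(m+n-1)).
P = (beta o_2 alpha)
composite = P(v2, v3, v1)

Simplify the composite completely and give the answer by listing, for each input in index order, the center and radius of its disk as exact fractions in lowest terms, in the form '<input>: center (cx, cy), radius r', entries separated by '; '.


Each v-disk chains the slot maps above it in beta; radii multiply.
input v2: applying the 1 nested substitution gives center (0, 1/2), radius 1/10
input v3: applying the 2 nested substitutions gives center (0, -23/48), radius 1/120
input v1: applying the 2 nested substitutions gives center (-1/24, -13/24), radius 1/108

v1: center (-1/24, -13/24), radius 1/108; v2: center (0, 1/2), radius 1/10; v3: center (0, -23/48), radius 1/120


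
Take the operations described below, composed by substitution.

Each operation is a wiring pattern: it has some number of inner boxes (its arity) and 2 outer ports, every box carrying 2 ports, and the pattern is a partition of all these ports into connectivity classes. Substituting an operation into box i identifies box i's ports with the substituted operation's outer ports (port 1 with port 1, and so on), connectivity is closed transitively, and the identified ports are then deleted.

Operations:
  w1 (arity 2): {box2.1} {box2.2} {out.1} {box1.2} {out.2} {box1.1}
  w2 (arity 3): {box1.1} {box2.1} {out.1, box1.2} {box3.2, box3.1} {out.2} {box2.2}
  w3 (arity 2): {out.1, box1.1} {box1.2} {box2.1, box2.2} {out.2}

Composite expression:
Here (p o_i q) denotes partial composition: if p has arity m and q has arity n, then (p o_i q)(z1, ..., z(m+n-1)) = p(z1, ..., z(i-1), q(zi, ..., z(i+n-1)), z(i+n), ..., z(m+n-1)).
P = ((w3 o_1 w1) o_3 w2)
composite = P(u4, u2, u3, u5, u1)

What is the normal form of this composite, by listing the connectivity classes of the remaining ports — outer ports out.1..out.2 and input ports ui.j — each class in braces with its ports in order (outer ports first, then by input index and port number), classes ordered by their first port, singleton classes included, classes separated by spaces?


{out.1} {out.2} {u1.1, u1.2} {u2.1} {u2.2} {u3.1} {u3.2} {u4.1} {u4.2} {u5.1} {u5.2}


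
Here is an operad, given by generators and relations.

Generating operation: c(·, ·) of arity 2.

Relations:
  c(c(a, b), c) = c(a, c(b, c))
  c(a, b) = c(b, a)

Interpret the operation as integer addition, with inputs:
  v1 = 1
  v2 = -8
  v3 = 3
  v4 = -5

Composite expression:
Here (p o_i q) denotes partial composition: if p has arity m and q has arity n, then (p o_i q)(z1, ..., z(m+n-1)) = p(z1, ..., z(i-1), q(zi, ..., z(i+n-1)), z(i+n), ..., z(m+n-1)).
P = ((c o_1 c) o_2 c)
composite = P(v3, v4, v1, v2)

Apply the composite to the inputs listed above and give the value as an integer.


-9

c(v4, v1) = -4
c(v3, c(v4, v1)) = -1
c(c(v3, c(v4, v1)), v2) = -9
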